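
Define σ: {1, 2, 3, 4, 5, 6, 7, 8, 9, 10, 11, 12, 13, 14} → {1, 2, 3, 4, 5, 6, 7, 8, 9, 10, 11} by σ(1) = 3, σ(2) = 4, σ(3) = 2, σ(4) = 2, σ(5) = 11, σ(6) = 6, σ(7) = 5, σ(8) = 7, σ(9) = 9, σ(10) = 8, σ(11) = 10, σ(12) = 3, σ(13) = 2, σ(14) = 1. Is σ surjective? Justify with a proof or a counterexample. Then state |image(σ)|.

11

Every element of the codomain has a preimage: 1 = σ(14), 2 = σ(3), 3 = σ(1), 4 = σ(2), 5 = σ(7), 6 = σ(6), 7 = σ(8), 8 = σ(10), 9 = σ(9), 10 = σ(11), 11 = σ(5).
Therefore σ is surjective.
The image of σ is {1, 2, 3, 4, 5, 6, 7, 8, 9, 10, 11}, which has 11 elements.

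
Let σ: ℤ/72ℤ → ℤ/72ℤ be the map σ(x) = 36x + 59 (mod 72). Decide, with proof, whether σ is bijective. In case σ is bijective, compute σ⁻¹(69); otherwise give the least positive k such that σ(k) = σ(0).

We have gcd(36, 72) = 36 > 1. Taking a = 0 and b = 2: σ(0) = 59 and σ(2) = 36·2 + 59 = 131 ≡ 59 (mod 72).
So σ(0) = σ(2) while 0 ≠ 2, hence σ is not injective, hence not bijective.
Since σ is not bijective, we find the least positive k with σ(k) = σ(0): this means 36k ≡ 0 (mod 72), i.e. 72 ∣ 36k. Since gcd(36, 72) = 36, dividing through by 36 this holds exactly when 2 ∣ k.
The smallest positive such k is 2.

2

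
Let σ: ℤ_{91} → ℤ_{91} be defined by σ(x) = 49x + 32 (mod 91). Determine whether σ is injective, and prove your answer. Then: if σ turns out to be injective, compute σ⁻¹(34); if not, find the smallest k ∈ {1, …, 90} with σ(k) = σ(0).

13

We have gcd(49, 91) = 7 > 1. Taking u = 0 and v = 13: σ(0) = 32 and σ(13) = 49·13 + 32 = 669 ≡ 32 (mod 91).
So σ(0) = σ(13) while 0 ≠ 13, thus σ is not injective.
Since σ is not injective, we find the least positive k with σ(k) = σ(0): this means 49k ≡ 0 (mod 91), i.e. 91 ∣ 49k. Since gcd(49, 91) = 7, dividing through by 7 this holds exactly when 13 ∣ 7k, and as gcd(7, 13) = 1, exactly when 13 ∣ k.
The smallest positive such k is 13.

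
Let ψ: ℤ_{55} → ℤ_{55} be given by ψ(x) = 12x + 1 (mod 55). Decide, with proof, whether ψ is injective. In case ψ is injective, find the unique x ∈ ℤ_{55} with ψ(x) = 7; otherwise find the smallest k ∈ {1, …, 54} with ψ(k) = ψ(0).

By definition, ψ is injective if ψ(u) = ψ(v) implies u = v.
Suppose ψ(u) = ψ(v) in ℤ_{55}. Then 12u + 1 ≡ 12v + 1 (mod 55), therefore 12(u − v) ≡ 0 (mod 55).
Since gcd(12, 55) = 1, 12 is invertible modulo 55, so u − v ≡ 0 (mod 55), i.e. u = v.
So ψ is injective.
We now compute 12⁻¹ mod 55 explicitly. Euclid's algorithm: 55 = 4·12 + 7, 12 = 1·7 + 5, 7 = 1·5 + 2, 5 = 2·2 + 1; back-substituting gives 1 = 23·12 − 5·55, so 12⁻¹ ≡ 23 (mod 55).
Since ψ is injective, we compute ψ⁻¹(7): solve 12x + 1 ≡ 7 (mod 55), i.e. 12x ≡ 6 (mod 55).
Multiplying by 12⁻¹ = 23 gives x ≡ 23·6 = 138 = 2·55 + 28 ≡ 28 (mod 55).
Check: ψ(28) = 12·28 + 1 = 337 = 6·55 + 7 ≡ 7 (mod 55).

28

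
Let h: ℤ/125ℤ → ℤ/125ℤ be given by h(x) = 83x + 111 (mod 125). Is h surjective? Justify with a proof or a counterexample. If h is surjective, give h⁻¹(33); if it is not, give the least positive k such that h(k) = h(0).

109

Since gcd(83, 125) = 1, 83 is invertible modulo 125. Euclid's algorithm: 125 = 1·83 + 42, 83 = 1·42 + 41, 42 = 1·41 + 1; back-substituting gives 1 = 122·83 − 81·125, so 83⁻¹ ≡ 122 (mod 125).
Then y ↦ 122(y − 111) is a two-sided inverse to h, so every y ∈ ℤ/125ℤ has a preimage.
Therefore h is surjective.
Since h is surjective, we find h⁻¹(33): we need 83x ≡ 33 − 111 ≡ 47 (mod 125). Using 83⁻¹ = 122: x ≡ 122·47 = 5734 = 45·125 + 109, so x = 109.
Check: h(109) = 83·109 + 111 = 9158 = 73·125 + 33 ≡ 33 (mod 125).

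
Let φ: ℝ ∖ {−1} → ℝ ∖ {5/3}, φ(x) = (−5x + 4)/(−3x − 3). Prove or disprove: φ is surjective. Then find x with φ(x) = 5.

-19/10

For any y ≠ 5/3, solving y(−3x − 3) = −5x + 4 for x gives a well-defined x ≠ −1. So φ is surjective.
Solving φ(x) = 5: cross-multiplying gives −5x + 4 = 5(−3x − 3), which rearranges to 10x = −19, so x = −19/10.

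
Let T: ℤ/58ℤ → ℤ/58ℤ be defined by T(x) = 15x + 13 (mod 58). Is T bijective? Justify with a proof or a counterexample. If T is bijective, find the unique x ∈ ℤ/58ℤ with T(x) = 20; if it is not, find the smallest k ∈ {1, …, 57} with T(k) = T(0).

Suppose T(a) = T(b) in ℤ/58ℤ. Then 15a + 13 ≡ 15b + 13 (mod 58), so 15(a − b) ≡ 0 (mod 58).
Since gcd(15, 58) = 1, 15 is invertible modulo 58, therefore a − b ≡ 0 (mod 58), i.e. a = b.
We now compute 15⁻¹ mod 58 explicitly. Euclid's algorithm: 58 = 3·15 + 13, 15 = 1·13 + 2, 13 = 6·2 + 1; back-substituting gives 1 = 31·15 − 8·58, so 15⁻¹ ≡ 31 (mod 58).
For any y ∈ ℤ/58ℤ, x = 31(y − 13) mod 58 satisfies T(x) = 15·31(y − 13) + 13 ≡ y (since 15·31 ≡ 1 mod 58). So every y has a preimage.
Thus T is bijective.
Since T is bijective, we find T⁻¹(20): we need 15x ≡ 20 − 13 ≡ 7 (mod 58). Using 15⁻¹ = 31: x ≡ 31·7 = 217 = 3·58 + 43, so x = 43.
Check: T(43) = 15·43 + 13 = 658 = 11·58 + 20 ≡ 20 (mod 58).

43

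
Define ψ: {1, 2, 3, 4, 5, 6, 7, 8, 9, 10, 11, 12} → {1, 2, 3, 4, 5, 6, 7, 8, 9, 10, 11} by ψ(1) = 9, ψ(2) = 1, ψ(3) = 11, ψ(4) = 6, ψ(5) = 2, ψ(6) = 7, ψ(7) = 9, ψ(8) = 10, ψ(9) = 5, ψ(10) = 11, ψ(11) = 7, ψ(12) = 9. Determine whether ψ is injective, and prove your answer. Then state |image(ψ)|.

ψ(1) = 9 = ψ(7) with 1 ≠ 7, so ψ is not injective.
The image of ψ is {1, 2, 5, 6, 7, 9, 10, 11}, which has 8 elements.

8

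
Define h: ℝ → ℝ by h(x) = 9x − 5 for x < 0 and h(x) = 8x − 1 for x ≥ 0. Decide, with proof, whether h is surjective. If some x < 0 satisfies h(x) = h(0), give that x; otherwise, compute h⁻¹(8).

9/8

Both pieces are strictly increasing (slopes 9 and 8), so each is injective on its own interval.
The left piece maps (−∞, 0) onto (−∞, −5); the right piece maps [0, ∞) onto [−1, ∞).
The union (−∞, −5) ∪ [−1, ∞) omits the interval between −5 and −1; in particular −5 has no preimage. So h is not surjective.
Because the two images are disjoint, no x < 0 has h(x) = h(0), so we compute h⁻¹(8): 8 lies in [−1, ∞), so solve 8x − 1 = 8: x = (8 + 1)/8 = 9/8.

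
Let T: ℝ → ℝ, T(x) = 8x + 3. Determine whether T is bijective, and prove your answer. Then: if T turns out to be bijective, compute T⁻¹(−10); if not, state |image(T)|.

-13/8

Suppose T(a) = T(b). Then 8a + 3 = 8b + 3, therefore 8a = 8b, so a = b.
For any y ∈ ℝ, x = (y − 3)/8 satisfies T(x) = y.
Thus T is bijective.
Since T is bijective, we compute T⁻¹(−10) = (−10 − 3)/8 = −13/8.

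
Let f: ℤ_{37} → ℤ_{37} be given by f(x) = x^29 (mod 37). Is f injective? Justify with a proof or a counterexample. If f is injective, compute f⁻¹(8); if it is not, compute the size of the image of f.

Since 37 is prime, the nonzero elements of ℤ_{37} form a cyclic group of order 36.
As gcd(29, 36) = 1, raising to the 29th power is a bijection on this group: if a^29 ≡ b^29 then (ab^{−1})^29 = 1, and the only element of order dividing gcd(29, 36) = 1 is 1, so a = b.
With f(0) = 0 this makes f injective on all of ℤ_{37}, hence bijective (finite equal-size domain and codomain). In particular f is injective.
Since f is injective, we find the preimage of 8. The inverse of x ↦ x^29 on (ℤ_{37})^× is x ↦ x^5, because 29·5 = 145 = 4·36 + 1 ≡ 1 (mod 36) and x^{36} = 1 for x ≠ 0 (Fermat). So f⁻¹(8) = 8^5 mod 37.
Repeated squaring mod 37: 8^1 ≡ 8, 8^2 ≡ 8² = 64 ≡ 27, 8^4 ≡ 27² = 729 ≡ 26. Since 5 = 4 + 1, 8^5 ≡ 26·8: 26·8 = 208 ≡ 23. So 8^5 ≡ 23 (mod 37).
Hence f⁻¹(8) = 23.

23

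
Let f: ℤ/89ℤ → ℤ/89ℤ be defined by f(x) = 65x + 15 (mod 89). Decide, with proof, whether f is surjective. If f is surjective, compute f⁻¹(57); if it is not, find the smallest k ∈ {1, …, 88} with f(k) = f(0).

65

Since gcd(65, 89) = 1, 65 is invertible modulo 89. Euclid's algorithm: 89 = 1·65 + 24, 65 = 2·24 + 17, 24 = 1·17 + 7, 17 = 2·7 + 3, 7 = 2·3 + 1; back-substituting gives 1 = 63·65 − 46·89, so 65⁻¹ ≡ 63 (mod 89).
For any y ∈ ℤ/89ℤ, x = 63(y − 15) mod 89 satisfies f(x) = 65·63(y − 15) + 15 ≡ y (since 65·63 ≡ 1 mod 89). So every y has a preimage.
Thus f is surjective.
Since f is surjective, we find f⁻¹(57): we need 65x ≡ 57 − 15 ≡ 42 (mod 89). Using 65⁻¹ = 63: x ≡ 63·42 = 2646 = 29·89 + 65, so x = 65.
Check: f(65) = 65·65 + 15 = 4240 = 47·89 + 57 ≡ 57 (mod 89).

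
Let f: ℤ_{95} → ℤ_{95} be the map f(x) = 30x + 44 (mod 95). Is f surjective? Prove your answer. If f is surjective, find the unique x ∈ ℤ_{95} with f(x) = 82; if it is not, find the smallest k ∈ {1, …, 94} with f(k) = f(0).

By definition, surjectivity means every element of the codomain has a preimage under f.
Since gcd(30, 95) = 5, we have 30x ≡ 0 (mod 5) for all x, so f(x) ≡ 4 (mod 5).
But 0 ≢ 4 (mod 5), so 0 ∈ ℤ_{95} has no preimage. So f is not surjective.
Since f is not surjective, we find the least positive k with f(k) = f(0): this means 30k ≡ 0 (mod 95), i.e. 95 ∣ 30k. Since gcd(30, 95) = 5, dividing through by 5 this holds exactly when 19 ∣ 6k, and as gcd(6, 19) = 1, exactly when 19 ∣ k.
The smallest positive such k is 19.

19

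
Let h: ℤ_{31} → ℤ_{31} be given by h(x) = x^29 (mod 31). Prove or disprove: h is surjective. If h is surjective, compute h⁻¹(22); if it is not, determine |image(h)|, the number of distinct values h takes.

Since 31 is prime, the nonzero elements of ℤ_{31} form a cyclic group of order 30.
As gcd(29, 30) = 1, raising to the 29th power is a bijection on this group: if x_1^29 ≡ x_2^29 then (x_1x_2^{−1})^29 = 1, and the only element of order dividing gcd(29, 30) = 1 is 1, so x_1 = x_2.
With h(0) = 0 this makes h injective on all of ℤ_{31}, hence bijective (finite equal-size domain and codomain). In particular h is surjective.
Since h is surjective, we find the preimage of 22. The inverse of x ↦ x^29 on (ℤ_{31})^× is x ↦ x^29, because 29·29 = 841 = 28·30 + 1 ≡ 1 (mod 30) and x^{30} = 1 for x ≠ 0 (Fermat). So h⁻¹(22) = 22^29 mod 31.
Repeated squaring mod 31: 22^1 ≡ 22, 22^2 ≡ 22² = 484 ≡ 19, 22^4 ≡ 19² = 361 ≡ 20, 22^8 ≡ 20² = 400 ≡ 28, 22^16 ≡ 28² = 784 ≡ 9. Since 29 = 16 + 8 + 4 + 1, 22^29 ≡ 9·28·20·22: 9·28 = 252 ≡ 4, then 4·20 = 80 ≡ 18, then 18·22 = 396 ≡ 24. So 22^29 ≡ 24 (mod 31).
Hence h⁻¹(22) = 24.

24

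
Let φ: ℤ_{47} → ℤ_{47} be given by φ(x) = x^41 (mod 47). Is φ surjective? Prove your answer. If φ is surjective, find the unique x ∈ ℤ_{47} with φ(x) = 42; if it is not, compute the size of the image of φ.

7

Since 47 is prime, the nonzero elements of ℤ_{47} form a cyclic group of order 46.
As gcd(41, 46) = 1, raising to the 41st power is a bijection on this group: if s^41 ≡ t^41 then (st^{−1})^41 = 1, and the only element of order dividing gcd(41, 46) = 1 is 1, so s = t.
With φ(0) = 0 this makes φ injective on all of ℤ_{47}, hence bijective (finite equal-size domain and codomain). In particular φ is surjective.
Since φ is surjective, we find the preimage of 42. The inverse of x ↦ x^41 on (ℤ_{47})^× is x ↦ x^9, because 41·9 = 369 = 8·46 + 1 ≡ 1 (mod 46) and x^{46} = 1 for x ≠ 0 (Fermat). So φ⁻¹(42) = 42^9 mod 47.
Repeated squaring mod 47: 42^1 ≡ 42, 42^2 ≡ 42² = 1764 ≡ 25, 42^4 ≡ 25² = 625 ≡ 14, 42^8 ≡ 14² = 196 ≡ 8. Since 9 = 8 + 1, 42^9 ≡ 8·42: 8·42 = 336 ≡ 7. So 42^9 ≡ 7 (mod 47).
Hence φ⁻¹(42) = 7.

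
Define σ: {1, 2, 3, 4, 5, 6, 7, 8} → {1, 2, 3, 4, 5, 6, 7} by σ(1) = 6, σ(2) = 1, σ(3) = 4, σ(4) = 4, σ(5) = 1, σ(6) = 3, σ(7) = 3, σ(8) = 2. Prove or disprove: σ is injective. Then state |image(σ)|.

5

σ(3) = 4 = σ(4) with 3 ≠ 4, so σ is not injective.
The image of σ is {1, 2, 3, 4, 6}, which has 5 elements.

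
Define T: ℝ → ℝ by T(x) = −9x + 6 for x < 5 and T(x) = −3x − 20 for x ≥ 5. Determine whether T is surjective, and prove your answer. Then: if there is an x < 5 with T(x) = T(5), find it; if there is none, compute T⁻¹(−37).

41/9

Both pieces are strictly decreasing (slopes −9 and −3), so each is injective on its own interval.
The left piece maps (−∞, 5) onto (−39, ∞); the right piece maps [5, ∞) onto (−∞, −35].
The union (−39, ∞) ∪ (−∞, −35] covers ℝ, so T is surjective.
For the follow-up: the images overlap, so an x < 5 with T(x) = T(5) exists. T(5) = −35; solving −9x + 6 = −35 for x < 5 gives x = (−35 − 6)/(−9) = 41/9.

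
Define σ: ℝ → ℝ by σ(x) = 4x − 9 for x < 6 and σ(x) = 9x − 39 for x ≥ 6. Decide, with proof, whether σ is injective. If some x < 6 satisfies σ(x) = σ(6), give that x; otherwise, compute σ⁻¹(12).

Both pieces are strictly increasing (slopes 4 and 9), so each is injective on its own interval.
The left piece maps (−∞, 6) onto (−∞, 15); the right piece maps [6, ∞) onto [15, ∞).
These images are disjoint, so no value is attained by both pieces. So σ is injective.
Because the two images are disjoint, no x < 6 has σ(x) = σ(6), so we compute σ⁻¹(12): 12 lies in (−∞, 15), so solve 4x − 9 = 12: x = (12 + 9)/4 = 21/4.

21/4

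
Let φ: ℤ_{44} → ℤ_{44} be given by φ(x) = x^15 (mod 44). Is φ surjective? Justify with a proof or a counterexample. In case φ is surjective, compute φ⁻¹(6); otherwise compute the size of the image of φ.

φ(1) = 1^15 = 1.
φ(5): Repeated squaring mod 44: 5^1 ≡ 5, 5^2 ≡ 5² = 25, 5^4 ≡ 25² = 625 ≡ 9, 5^8 ≡ 9² = 81 ≡ 37. Since 15 = 8 + 4 + 2 + 1, 5^15 ≡ 37·9·25·5: 37·9 = 333 ≡ 25, then 25·25 = 625 ≡ 9, then 9·5 = 45 ≡ 1. So 5^15 ≡ 1 (mod 44).
So φ(1) = φ(5) = 1 while 1 ≠ 5, thus φ is not injective.
A non-injective map from the 44-element set ℤ_{44} to itself takes at most 43 distinct values, so it cannot be surjective. So φ is not surjective.
Since φ is not surjective, we determine |image(φ)|. Computing x^15 mod 44 for each x (by repeated squaring, reducing mod 44 at every step), the values φ(0), φ(1), …, φ(43) are: 0, 1, 32, 23, 12, 1, 32, 43, 32, 1, 32, 11, 12, 21, 12, 23, 12, 21, 32, 43, 12, 21, 0, 23, 32, 1, 12, 23, 32, 21, 32, 23, 32, 33, 12, 43, 12, 1, 12, 43, 32, 21, 12, 43.
The distinct values are {0, 1, 11, 12, 21, 23, 32, 33, 43}; there are 9 of them.

9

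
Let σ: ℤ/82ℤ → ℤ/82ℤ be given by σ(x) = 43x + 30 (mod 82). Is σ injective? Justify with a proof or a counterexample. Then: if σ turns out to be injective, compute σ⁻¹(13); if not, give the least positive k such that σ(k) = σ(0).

Suppose σ(s) = σ(t) in ℤ/82ℤ. Then 43s + 30 ≡ 43t + 30 (mod 82), therefore 43(s − t) ≡ 0 (mod 82).
Since gcd(43, 82) = 1, 43 is invertible modulo 82, so s − t ≡ 0 (mod 82), i.e. s = t.
Hence σ is injective.
We now compute 43⁻¹ mod 82 explicitly. Euclid's algorithm: 82 = 1·43 + 39, 43 = 1·39 + 4, 39 = 9·4 + 3, 4 = 1·3 + 1; back-substituting gives 1 = 21·43 − 11·82, so 43⁻¹ ≡ 21 (mod 82).
Since σ is injective, we compute σ⁻¹(13): solve 43x + 30 ≡ 13 (mod 82), i.e. 43x ≡ 65 (mod 82).
Multiplying by 43⁻¹ = 21 gives x ≡ 21·65 = 1365 = 16·82 + 53 ≡ 53 (mod 82).
Check: σ(53) = 43·53 + 30 = 2309 = 28·82 + 13 ≡ 13 (mod 82).

53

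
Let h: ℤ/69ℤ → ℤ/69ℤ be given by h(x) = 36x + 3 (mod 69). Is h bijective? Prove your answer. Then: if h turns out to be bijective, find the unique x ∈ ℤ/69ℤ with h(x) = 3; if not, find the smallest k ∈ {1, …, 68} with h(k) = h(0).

23

We have gcd(36, 69) = 3 > 1. Taking s = 0 and t = 23: h(0) = 3 and h(23) = 36·23 + 3 = 831 ≡ 3 (mod 69).
So h(0) = h(23) while 0 ≠ 23, thus h is not injective, hence not bijective.
Since h is not bijective, we find the least positive k with h(k) = h(0): this means 36k ≡ 0 (mod 69), i.e. 69 ∣ 36k. Since gcd(36, 69) = 3, dividing through by 3 this holds exactly when 23 ∣ 12k, and as gcd(12, 23) = 1, exactly when 23 ∣ k.
The smallest positive such k is 23.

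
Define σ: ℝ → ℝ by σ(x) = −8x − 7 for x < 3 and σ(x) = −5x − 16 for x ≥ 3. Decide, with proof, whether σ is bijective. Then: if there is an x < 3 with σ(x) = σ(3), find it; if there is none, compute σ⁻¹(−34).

Both pieces are strictly decreasing (slopes −8 and −5), so each is injective on its own interval.
The left piece maps (−∞, 3) onto (−31, ∞); the right piece maps [3, ∞) onto (−∞, −31].
Since −31 = −31, the images partition ℝ: σ is injective and surjective, hence bijective.
Because the two images are disjoint, no x < 3 has σ(x) = σ(3), so we compute σ⁻¹(−34): −34 lies in (−∞, −31], so solve −5x − 16 = −34: x = (−34 + 16)/(−5) = 18/5.

18/5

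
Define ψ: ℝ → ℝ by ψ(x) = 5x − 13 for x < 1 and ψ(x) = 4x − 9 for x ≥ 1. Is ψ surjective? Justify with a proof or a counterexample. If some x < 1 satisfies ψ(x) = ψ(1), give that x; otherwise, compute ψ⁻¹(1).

Both pieces are strictly increasing (slopes 5 and 4), so each is injective on its own interval.
The left piece maps (−∞, 1) onto (−∞, −8); the right piece maps [1, ∞) onto [−5, ∞).
The union (−∞, −8) ∪ [−5, ∞) omits the interval between −8 and −5; in particular −8 has no preimage. So ψ is not surjective.
Because the two images are disjoint, no x < 1 has ψ(x) = ψ(1), so we compute ψ⁻¹(1): 1 lies in [−5, ∞), so solve 4x − 9 = 1: x = (1 + 9)/4 = 5/2.

5/2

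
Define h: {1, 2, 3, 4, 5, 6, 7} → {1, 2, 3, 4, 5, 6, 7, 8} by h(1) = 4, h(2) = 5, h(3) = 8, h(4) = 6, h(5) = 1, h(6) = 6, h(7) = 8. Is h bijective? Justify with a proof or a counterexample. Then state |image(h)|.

h(4) = 6 = h(6) with 4 ≠ 6, so h is not injective, hence not bijective.
The image of h is {1, 4, 5, 6, 8}, which has 5 elements.

5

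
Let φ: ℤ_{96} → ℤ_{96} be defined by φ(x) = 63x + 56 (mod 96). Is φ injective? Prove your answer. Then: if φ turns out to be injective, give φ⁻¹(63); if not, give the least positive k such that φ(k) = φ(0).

32

We have gcd(63, 96) = 3 > 1. Taking a = 0 and b = 32: φ(0) = 56 and φ(32) = 63·32 + 56 = 2072 ≡ 56 (mod 96).
So φ(0) = φ(32) while 0 ≠ 32, hence φ is not injective.
Since φ is not injective, we find the least positive k with φ(k) = φ(0): this means 63k ≡ 0 (mod 96), i.e. 96 ∣ 63k. Since gcd(63, 96) = 3, dividing through by 3 this holds exactly when 32 ∣ 21k, and as gcd(21, 32) = 1, exactly when 32 ∣ k.
The smallest positive such k is 32.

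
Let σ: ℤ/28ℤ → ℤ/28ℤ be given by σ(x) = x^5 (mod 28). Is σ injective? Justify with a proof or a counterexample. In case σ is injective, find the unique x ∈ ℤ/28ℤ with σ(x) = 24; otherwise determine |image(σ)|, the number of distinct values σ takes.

21

σ(0) = 0^5 = 0.
σ(14): Repeated squaring mod 28: 14^1 ≡ 14, 14^2 ≡ 14² = 196 ≡ 0, 14^4 ≡ 0² = 0. Since 5 = 4 + 1, 14^5 ≡ 0·14: 0·14 = 0. So 14^5 ≡ 0 (mod 28).
So σ(0) = σ(14) = 0 while 0 ≠ 14, hence σ is not injective.
Since σ is not injective, we determine |image(σ)|. Computing x^5 mod 28 for each x (by repeated squaring, reducing mod 28 at every step), the values σ(0), σ(1), …, σ(27) are: 0, 1, 4, 19, 16, 17, 20, 7, 8, 25, 12, 23, 24, 13, 0, 15, 4, 5, 16, 3, 20, 21, 8, 11, 12, 9, 24, 27.
The distinct values are {0, 1, 3, 4, 5, 7, 8, 9, 11, 12, 13, 15, 16, 17, 19, 20, 21, 23, 24, 25, 27}; there are 21 of them.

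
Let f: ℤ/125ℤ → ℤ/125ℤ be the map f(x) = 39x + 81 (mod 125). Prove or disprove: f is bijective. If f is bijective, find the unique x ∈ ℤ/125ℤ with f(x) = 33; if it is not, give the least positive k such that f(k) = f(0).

18

Suppose f(a) = f(b) in ℤ/125ℤ. Then 39a + 81 ≡ 39b + 81 (mod 125), therefore 39(a − b) ≡ 0 (mod 125).
Since gcd(39, 125) = 1, 39 is invertible modulo 125, hence a − b ≡ 0 (mod 125), i.e. a = b.
We now compute 39⁻¹ mod 125 explicitly. Euclid's algorithm: 125 = 3·39 + 8, 39 = 4·8 + 7, 8 = 1·7 + 1; back-substituting gives 1 = 109·39 − 34·125, so 39⁻¹ ≡ 109 (mod 125).
Then y ↦ 109(y − 81) is a two-sided inverse to f, so every y ∈ ℤ/125ℤ has a preimage.
Thus f is bijective.
Since f is bijective, we compute f⁻¹(33): solve 39x + 81 ≡ 33 (mod 125), i.e. 39x ≡ 77 (mod 125).
Multiplying by 39⁻¹ = 109 gives x ≡ 109·77 = 8393 = 67·125 + 18 ≡ 18 (mod 125).
Check: f(18) = 39·18 + 81 = 783 = 6·125 + 33 ≡ 33 (mod 125).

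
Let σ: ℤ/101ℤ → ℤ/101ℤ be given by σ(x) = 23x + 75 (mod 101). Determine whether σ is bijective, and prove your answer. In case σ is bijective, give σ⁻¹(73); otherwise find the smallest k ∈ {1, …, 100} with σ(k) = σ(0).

Suppose σ(u) = σ(v) in ℤ/101ℤ. Then 23u + 75 ≡ 23v + 75 (mod 101), hence 23(u − v) ≡ 0 (mod 101).
Since gcd(23, 101) = 1, 23 is invertible modulo 101, therefore u − v ≡ 0 (mod 101), i.e. u = v.
We now compute 23⁻¹ mod 101 explicitly. Euclid's algorithm: 101 = 4·23 + 9, 23 = 2·9 + 5, 9 = 1·5 + 4, 5 = 1·4 + 1; back-substituting gives 1 = 22·23 − 5·101, so 23⁻¹ ≡ 22 (mod 101).
Then y ↦ 22(y − 75) is a two-sided inverse to σ, so every y ∈ ℤ/101ℤ has a preimage.
Hence σ is bijective.
Since σ is bijective, we compute σ⁻¹(73): solve 23x + 75 ≡ 73 (mod 101), i.e. 23x ≡ 99 (mod 101).
Multiplying by 23⁻¹ = 22 gives x ≡ 22·99 = 2178 = 21·101 + 57 ≡ 57 (mod 101).
Check: σ(57) = 23·57 + 75 = 1386 = 13·101 + 73 ≡ 73 (mod 101).

57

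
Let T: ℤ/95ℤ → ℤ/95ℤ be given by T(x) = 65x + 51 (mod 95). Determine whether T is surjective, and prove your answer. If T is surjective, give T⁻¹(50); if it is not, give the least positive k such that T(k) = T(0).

19

Since gcd(65, 95) = 5, we have 65x ≡ 0 (mod 5) for all x, so T(x) ≡ 1 (mod 5).
But 0 ≢ 1 (mod 5), so 0 ∈ ℤ/95ℤ has no preimage. So T is not surjective.
Since T is not surjective, we find the least positive k with T(k) = T(0): this means 65k ≡ 0 (mod 95), i.e. 95 ∣ 65k. Since gcd(65, 95) = 5, dividing through by 5 this holds exactly when 19 ∣ 13k, and as gcd(13, 19) = 1, exactly when 19 ∣ k.
The smallest positive such k is 19.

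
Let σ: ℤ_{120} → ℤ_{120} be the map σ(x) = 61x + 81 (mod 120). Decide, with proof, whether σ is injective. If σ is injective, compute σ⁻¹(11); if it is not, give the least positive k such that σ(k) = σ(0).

Recall: σ is injective if σ(s) = σ(t) implies s = t.
If σ(s) = σ(t), then 61s ≡ 61t (mod 120). Because gcd(61, 120) = 1, we may cancel 61 to get s ≡ t (mod 120).
Hence σ is injective.
We now compute 61⁻¹ mod 120 explicitly. Euclid's algorithm: 120 = 1·61 + 59, 61 = 1·59 + 2, 59 = 29·2 + 1; back-substituting gives 1 = 61·61 − 31·120, so 61⁻¹ ≡ 61 (mod 120).
Since σ is injective, we find σ⁻¹(11): we need 61x ≡ 11 − 81 ≡ 50 (mod 120). Using 61⁻¹ = 61: x ≡ 61·50 = 3050 = 25·120 + 50, so x = 50.
Check: σ(50) = 61·50 + 81 = 3131 = 26·120 + 11 ≡ 11 (mod 120).

50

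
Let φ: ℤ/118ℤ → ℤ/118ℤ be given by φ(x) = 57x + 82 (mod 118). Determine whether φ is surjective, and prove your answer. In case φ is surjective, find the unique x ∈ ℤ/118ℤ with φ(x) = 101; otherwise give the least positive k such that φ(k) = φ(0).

Recall: surjectivity means every element of the codomain has a preimage under φ.
Since gcd(57, 118) = 1, 57 is invertible modulo 118. Euclid's algorithm: 118 = 2·57 + 4, 57 = 14·4 + 1; back-substituting gives 1 = 29·57 − 14·118, so 57⁻¹ ≡ 29 (mod 118).
For any y ∈ ℤ/118ℤ, x = 29(y − 82) mod 118 satisfies φ(x) = 57·29(y − 82) + 82 ≡ y (since 57·29 ≡ 1 mod 118). So every y has a preimage.
Hence φ is surjective.
Since φ is surjective, we find φ⁻¹(101): we need 57x ≡ 101 − 82 ≡ 19 (mod 118). Using 57⁻¹ = 29: x ≡ 29·19 = 551 = 4·118 + 79, so x = 79.
Check: φ(79) = 57·79 + 82 = 4585 = 38·118 + 101 ≡ 101 (mod 118).

79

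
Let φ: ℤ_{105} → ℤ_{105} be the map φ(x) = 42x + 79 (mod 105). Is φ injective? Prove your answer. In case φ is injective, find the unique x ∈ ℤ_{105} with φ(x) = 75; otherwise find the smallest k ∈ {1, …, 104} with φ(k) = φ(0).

5

Recall that injectivity means: for all a, b in the domain, φ(a) = φ(b) implies a = b.
We have gcd(42, 105) = 21 > 1. Taking a = 0 and b = 5: φ(0) = 79 and φ(5) = 42·5 + 79 = 289 ≡ 79 (mod 105).
So φ(0) = φ(5) while 0 ≠ 5, thus φ is not injective.
Since φ is not injective, we find the least positive k with φ(k) = φ(0): this means 42k ≡ 0 (mod 105), i.e. 105 ∣ 42k. Since gcd(42, 105) = 21, dividing through by 21 this holds exactly when 5 ∣ 2k, and as gcd(2, 5) = 1, exactly when 5 ∣ k.
The smallest positive such k is 5.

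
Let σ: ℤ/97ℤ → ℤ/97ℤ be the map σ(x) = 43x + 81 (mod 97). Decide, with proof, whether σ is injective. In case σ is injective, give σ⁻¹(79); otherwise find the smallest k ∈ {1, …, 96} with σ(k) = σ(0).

Recall that injectivity means: for all a, b in the domain, σ(a) = σ(b) implies a = b.
If σ(a) = σ(b), then 43a ≡ 43b (mod 97). Because gcd(43, 97) = 1, we may cancel 43 to get a ≡ b (mod 97).
Therefore σ is injective.
We now compute 43⁻¹ mod 97 explicitly. Euclid's algorithm: 97 = 2·43 + 11, 43 = 3·11 + 10, 11 = 1·10 + 1; back-substituting gives 1 = 88·43 − 39·97, so 43⁻¹ ≡ 88 (mod 97).
Since σ is injective, we compute σ⁻¹(79): solve 43x + 81 ≡ 79 (mod 97), i.e. 43x ≡ 95 (mod 97).
Multiplying by 43⁻¹ = 88 gives x ≡ 88·95 = 8360 = 86·97 + 18 ≡ 18 (mod 97).
Check: σ(18) = 43·18 + 81 = 855 = 8·97 + 79 ≡ 79 (mod 97).

18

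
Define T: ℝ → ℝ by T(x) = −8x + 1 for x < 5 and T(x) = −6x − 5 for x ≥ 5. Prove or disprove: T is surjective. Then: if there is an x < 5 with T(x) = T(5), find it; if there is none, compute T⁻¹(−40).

Both pieces are strictly decreasing (slopes −8 and −6), so each is injective on its own interval.
The left piece maps (−∞, 5) onto (−39, ∞); the right piece maps [5, ∞) onto (−∞, −35].
The union (−39, ∞) ∪ (−∞, −35] covers ℝ, so T is surjective.
For the follow-up: the images overlap, so an x < 5 with T(x) = T(5) exists. T(5) = −35; solving −8x + 1 = −35 for x < 5 gives x = (−35 − 1)/(−8) = 9/2.

9/2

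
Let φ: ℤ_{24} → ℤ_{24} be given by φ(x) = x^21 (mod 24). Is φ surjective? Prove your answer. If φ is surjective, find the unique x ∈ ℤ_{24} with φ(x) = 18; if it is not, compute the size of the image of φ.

φ(0) = 0^21 = 0.
φ(6): Repeated squaring mod 24: 6^1 ≡ 6, 6^2 ≡ 6² = 36 ≡ 12, 6^4 ≡ 12² = 144 ≡ 0, 6^8 ≡ 0² = 0, 6^16 ≡ 0² = 0. Since 21 = 16 + 4 + 1, 6^21 ≡ 0·0·6: 0·0 = 0, then 0·6 = 0. So 6^21 ≡ 0 (mod 24).
So φ(0) = φ(6) = 0 while 0 ≠ 6, therefore φ is not injective.
A non-injective map from the 24-element set ℤ_{24} to itself takes at most 23 distinct values, so it cannot be surjective. Thus φ is not surjective.
Since φ is not surjective, we determine |image(φ)|. Computing x^21 mod 24 for each x (by repeated squaring, reducing mod 24 at every step), the values φ(0), φ(1), …, φ(23) are: 0, 1, 8, 3, 16, 5, 0, 7, 8, 9, 16, 11, 0, 13, 8, 15, 16, 17, 0, 19, 8, 21, 16, 23.
The distinct values are {0, 1, 3, 5, 7, 8, 9, 11, 13, 15, 16, 17, 19, 21, 23}; there are 15 of them.

15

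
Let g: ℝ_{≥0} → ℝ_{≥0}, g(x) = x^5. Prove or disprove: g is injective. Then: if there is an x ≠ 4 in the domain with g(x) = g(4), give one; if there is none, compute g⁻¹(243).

3

On ℝ_{≥0}, x ↦ x^5 is strictly increasing, so g(u) = g(v) forces u = v. Hence g is injective.
Since x ↦ x^5 is strictly increasing on ℝ_{≥0}, it is injective there, so no x ≠ 4 in the domain has g(x) = g(4). We therefore compute g⁻¹(243) = 243^{1/5} = 3 (indeed 3^5 = 243).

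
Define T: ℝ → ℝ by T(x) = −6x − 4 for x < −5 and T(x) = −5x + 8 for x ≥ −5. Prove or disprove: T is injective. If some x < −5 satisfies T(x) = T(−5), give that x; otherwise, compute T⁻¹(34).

Both pieces are strictly decreasing (slopes −6 and −5), so each is injective on its own interval.
The left piece maps (−∞, −5) onto (26, ∞); the right piece maps [−5, ∞) onto (−∞, 33].
These images overlap. In particular T(−5) = 33 (right piece), and solving −6x − 4 = 33 on the left piece gives x = −37/6 < −5.
So T(−37/6) = T(−5) with −37/6 ≠ −5, and T is not injective. This x = −37/6 is the requested value below −5.

-37/6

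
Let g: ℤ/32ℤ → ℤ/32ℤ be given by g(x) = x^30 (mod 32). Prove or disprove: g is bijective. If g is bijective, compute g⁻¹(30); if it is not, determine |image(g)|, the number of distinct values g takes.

g(0) = 0^30 = 0.
g(2): Repeated squaring mod 32: 2^1 ≡ 2, 2^2 ≡ 2² = 4, 2^4 ≡ 4² = 16, 2^8 ≡ 16² = 256 ≡ 0, 2^16 ≡ 0² = 0. Since 30 = 16 + 8 + 4 + 2, 2^30 ≡ 0·0·16·4: 0·0 = 0, then 0·16 = 0, then 0·4 = 0. So 2^30 ≡ 0 (mod 32).
So g(0) = g(2) = 0 while 0 ≠ 2, thus g is not injective, hence not bijective.
Since g is not bijective, we determine |image(g)|. Computing x^30 mod 32 for each x (by repeated squaring, reducing mod 32 at every step), the values g(0), g(1), …, g(31) are: 0, 1, 0, 25, 0, 9, 0, 17, 0, 17, 0, 9, 0, 25, 0, 1, 0, 1, 0, 25, 0, 9, 0, 17, 0, 17, 0, 9, 0, 25, 0, 1.
The distinct values are {0, 1, 9, 17, 25}; there are 5 of them.

5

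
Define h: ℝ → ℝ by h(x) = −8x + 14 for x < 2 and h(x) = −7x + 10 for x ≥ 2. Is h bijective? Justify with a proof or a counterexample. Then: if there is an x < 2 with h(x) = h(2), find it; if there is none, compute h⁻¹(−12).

22/7

Both pieces are strictly decreasing (slopes −8 and −7), so each is injective on its own interval.
The left piece maps (−∞, 2) onto (−2, ∞); the right piece maps [2, ∞) onto (−∞, −4].
The images leave a gap (−2 has no preimage), so h is not surjective, hence not bijective.
Because the two images are disjoint, no x < 2 has h(x) = h(2), so we compute h⁻¹(−12): −12 lies in (−∞, −4], so solve −7x + 10 = −12: x = (−12 − 10)/(−7) = 22/7.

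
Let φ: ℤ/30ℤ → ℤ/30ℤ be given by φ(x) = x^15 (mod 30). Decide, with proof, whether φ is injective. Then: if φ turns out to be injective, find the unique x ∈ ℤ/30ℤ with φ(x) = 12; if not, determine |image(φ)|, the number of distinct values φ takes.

18

Computing x^15 mod 30 for each x (by repeated squaring, reducing mod 30 at every step), the values φ(0), φ(1), …, φ(29) are: 0, 1, 8, 27, 4, 5, 6, 13, 2, 9, 10, 11, 18, 7, 14, 15, 16, 23, 12, 19, 20, 21, 28, 17, 24, 25, 26, 3, 22, 29.
Every element of ℤ/30ℤ appears exactly once in this list, so φ is a bijection, and in particular injective.
Since φ is injective, we read off the preimage of 12 from the same table: φ(18) = 12, so φ⁻¹(12) = 18.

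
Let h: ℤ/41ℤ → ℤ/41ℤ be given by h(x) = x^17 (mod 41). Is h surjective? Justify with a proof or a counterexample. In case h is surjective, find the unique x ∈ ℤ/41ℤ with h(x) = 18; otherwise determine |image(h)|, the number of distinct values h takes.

Since 41 is prime, the nonzero elements of ℤ/41ℤ form a cyclic group of order 40.
As gcd(17, 40) = 1, raising to the 17th power is a bijection on this group: if x_1^17 ≡ x_2^17 then (x_1x_2^{−1})^17 = 1, and the only element of order dividing gcd(17, 40) = 1 is 1, so x_1 = x_2.
With h(0) = 0 this makes h injective on all of ℤ/41ℤ, hence bijective (finite equal-size domain and codomain). In particular h is surjective.
Since h is surjective, we find the preimage of 18. The inverse of x ↦ x^17 on (ℤ/41ℤ)^× is x ↦ x^33, because 17·33 = 561 = 14·40 + 1 ≡ 1 (mod 40) and x^{40} = 1 for x ≠ 0 (Fermat). So h⁻¹(18) = 18^33 mod 41.
Repeated squaring mod 41: 18^1 ≡ 18, 18^2 ≡ 18² = 324 ≡ 37, 18^4 ≡ 37² = 1369 ≡ 16, 18^8 ≡ 16² = 256 ≡ 10, 18^16 ≡ 10² = 100 ≡ 18, 18^32 ≡ 18² = 324 ≡ 37. Since 33 = 32 + 1, 18^33 ≡ 37·18: 37·18 = 666 ≡ 10. So 18^33 ≡ 10 (mod 41).
Hence h⁻¹(18) = 10.

10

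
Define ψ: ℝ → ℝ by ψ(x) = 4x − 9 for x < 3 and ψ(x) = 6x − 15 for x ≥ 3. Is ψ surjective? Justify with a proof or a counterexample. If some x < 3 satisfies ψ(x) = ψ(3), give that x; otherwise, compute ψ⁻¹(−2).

7/4

Both pieces are strictly increasing (slopes 4 and 6), so each is injective on its own interval.
The left piece maps (−∞, 3) onto (−∞, 3); the right piece maps [3, ∞) onto [3, ∞).
These images together cover ℝ, so ψ is surjective.
Because the two images are disjoint, no x < 3 has ψ(x) = ψ(3), so we compute ψ⁻¹(−2): −2 lies in (−∞, 3), so solve 4x − 9 = −2: x = (−2 + 9)/4 = 7/4.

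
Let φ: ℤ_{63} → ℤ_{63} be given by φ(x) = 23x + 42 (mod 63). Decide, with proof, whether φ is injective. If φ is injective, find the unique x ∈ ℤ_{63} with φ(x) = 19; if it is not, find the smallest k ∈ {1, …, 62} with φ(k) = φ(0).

62

Suppose φ(s) = φ(t) in ℤ_{63}. Then 23s + 42 ≡ 23t + 42 (mod 63), hence 23(s − t) ≡ 0 (mod 63).
Since gcd(23, 63) = 1, 23 is invertible modulo 63, so s − t ≡ 0 (mod 63), i.e. s = t.
So φ is injective.
We now compute 23⁻¹ mod 63 explicitly. Euclid's algorithm: 63 = 2·23 + 17, 23 = 1·17 + 6, 17 = 2·6 + 5, 6 = 1·5 + 1; back-substituting gives 1 = 11·23 − 4·63, so 23⁻¹ ≡ 11 (mod 63).
Since φ is injective, we find φ⁻¹(19): we need 23x ≡ 19 − 42 ≡ 40 (mod 63). Using 23⁻¹ = 11: x ≡ 11·40 = 440 = 6·63 + 62, so x = 62.
Check: φ(62) = 23·62 + 42 = 1468 = 23·63 + 19 ≡ 19 (mod 63).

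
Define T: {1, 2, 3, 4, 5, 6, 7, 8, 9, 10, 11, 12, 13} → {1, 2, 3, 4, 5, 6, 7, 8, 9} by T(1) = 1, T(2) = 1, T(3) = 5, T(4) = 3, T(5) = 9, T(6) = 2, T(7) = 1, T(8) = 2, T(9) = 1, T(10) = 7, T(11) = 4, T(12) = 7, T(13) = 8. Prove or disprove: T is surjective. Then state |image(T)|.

8

No element maps to 6, so T is not surjective.
The image of T is {1, 2, 3, 4, 5, 7, 8, 9}, which has 8 elements.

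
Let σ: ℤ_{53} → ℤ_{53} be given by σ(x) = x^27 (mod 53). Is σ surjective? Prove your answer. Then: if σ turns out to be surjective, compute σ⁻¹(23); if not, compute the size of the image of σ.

Since 53 is prime, the nonzero elements of ℤ_{53} form a cyclic group of order 52.
As gcd(27, 52) = 1, raising to the 27th power is a bijection on this group: if s^27 ≡ t^27 then (st^{−1})^27 = 1, and the only element of order dividing gcd(27, 52) = 1 is 1, so s = t.
With σ(0) = 0 this makes σ injective on all of ℤ_{53}, hence bijective (finite equal-size domain and codomain). In particular σ is surjective.
Since σ is surjective, we find the preimage of 23. The inverse of x ↦ x^27 on (ℤ_{53})^× is x ↦ x^27, because 27·27 = 729 = 14·52 + 1 ≡ 1 (mod 52) and x^{52} = 1 for x ≠ 0 (Fermat). So σ⁻¹(23) = 23^27 mod 53.
Repeated squaring mod 53: 23^1 ≡ 23, 23^2 ≡ 23² = 529 ≡ 52, 23^4 ≡ 52² = 2704 ≡ 1, 23^8 ≡ 1² = 1, 23^16 ≡ 1² = 1. Since 27 = 16 + 8 + 2 + 1, 23^27 ≡ 1·1·52·23: 1·1 = 1, then 1·52 = 52, then 52·23 = 1196 ≡ 30. So 23^27 ≡ 30 (mod 53).
Hence σ⁻¹(23) = 30.

30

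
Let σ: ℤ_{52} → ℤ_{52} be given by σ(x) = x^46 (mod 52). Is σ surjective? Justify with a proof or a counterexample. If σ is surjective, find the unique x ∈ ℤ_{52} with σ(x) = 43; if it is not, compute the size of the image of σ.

σ(12): Repeated squaring mod 52: 12^1 ≡ 12, 12^2 ≡ 12² = 144 ≡ 40, 12^4 ≡ 40² = 1600 ≡ 40, 12^8 ≡ 40² = 1600 ≡ 40, 12^16 ≡ 40² = 1600 ≡ 40, 12^32 ≡ 40² = 1600 ≡ 40. Since 46 = 32 + 8 + 4 + 2, 12^46 ≡ 40·40·40·40: 40·40 = 1600 ≡ 40, then 40·40 = 1600 ≡ 40, then 40·40 = 1600 ≡ 40. So 12^46 ≡ 40 (mod 52).
σ(14): Repeated squaring mod 52: 14^1 ≡ 14, 14^2 ≡ 14² = 196 ≡ 40, 14^4 ≡ 40² = 1600 ≡ 40, 14^8 ≡ 40² = 1600 ≡ 40, 14^16 ≡ 40² = 1600 ≡ 40, 14^32 ≡ 40² = 1600 ≡ 40. Since 46 = 32 + 8 + 4 + 2, 14^46 ≡ 40·40·40·40: 40·40 = 1600 ≡ 40, then 40·40 = 1600 ≡ 40, then 40·40 = 1600 ≡ 40. So 14^46 ≡ 40 (mod 52).
So σ(12) = σ(14) = 40 while 12 ≠ 14, therefore σ is not injective.
A non-injective map from the 52-element set ℤ_{52} to itself takes at most 51 distinct values, so it cannot be surjective. Thus σ is not surjective.
Since σ is not surjective, we determine |image(σ)|. Computing x^46 mod 52 for each x (by repeated squaring, reducing mod 52 at every step), the values σ(0), σ(1), …, σ(51) are: 0, 1, 36, 29, 48, 25, 4, 17, 12, 9, 16, 49, 40, 13, 40, 49, 16, 9, 12, 17, 4, 25, 48, 29, 36, 1, 0, 1, 36, 29, 48, 25, 4, 17, 12, 9, 16, 49, 40, 13, 40, 49, 16, 9, 12, 17, 4, 25, 48, 29, 36, 1.
The distinct values are {0, 1, 4, 9, 12, 13, 16, 17, 25, 29, 36, 40, 48, 49}; there are 14 of them.

14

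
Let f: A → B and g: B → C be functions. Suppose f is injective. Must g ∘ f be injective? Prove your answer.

not injective

No. Take A = B = C = {0, 1}, f = identity (injective), and g(x) = 0 for every x.
Then (g ∘ f)(0) = 0 = (g ∘ f)(1) with 0 ≠ 1, so g ∘ f is not injective.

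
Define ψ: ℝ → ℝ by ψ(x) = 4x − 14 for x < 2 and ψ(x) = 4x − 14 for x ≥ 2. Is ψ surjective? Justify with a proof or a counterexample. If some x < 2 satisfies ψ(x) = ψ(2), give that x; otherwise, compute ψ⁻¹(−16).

-1/2

Both pieces are strictly increasing (slopes 4 and 4), so each is injective on its own interval.
The left piece maps (−∞, 2) onto (−∞, −6); the right piece maps [2, ∞) onto [−6, ∞).
These images together cover ℝ, so ψ is surjective.
Because the two images are disjoint, no x < 2 has ψ(x) = ψ(2), so we compute ψ⁻¹(−16): −16 lies in (−∞, −6), so solve 4x − 14 = −16: x = (−16 + 14)/4 = −1/2.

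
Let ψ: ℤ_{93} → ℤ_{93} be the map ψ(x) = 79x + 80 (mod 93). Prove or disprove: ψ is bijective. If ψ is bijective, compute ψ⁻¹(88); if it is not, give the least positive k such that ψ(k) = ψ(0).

26

Suppose ψ(s) = ψ(t) in ℤ_{93}. Then 79s + 80 ≡ 79t + 80 (mod 93), hence 79(s − t) ≡ 0 (mod 93).
Since gcd(79, 93) = 1, 79 is invertible modulo 93, therefore s − t ≡ 0 (mod 93), i.e. s = t.
We now compute 79⁻¹ mod 93 explicitly. Euclid's algorithm: 93 = 1·79 + 14, 79 = 5·14 + 9, 14 = 1·9 + 5, 9 = 1·5 + 4, 5 = 1·4 + 1; back-substituting gives 1 = 73·79 − 62·93, so 79⁻¹ ≡ 73 (mod 93).
For any y ∈ ℤ_{93}, x = 73(y − 80) mod 93 satisfies ψ(x) = 79·73(y − 80) + 80 ≡ y (since 79·73 ≡ 1 mod 93). So every y has a preimage.
Therefore ψ is bijective.
Since ψ is bijective, we find ψ⁻¹(88): we need 79x ≡ 88 − 80 ≡ 8 (mod 93). Using 79⁻¹ = 73: x ≡ 73·8 = 584 = 6·93 + 26, so x = 26.
Check: ψ(26) = 79·26 + 80 = 2134 = 22·93 + 88 ≡ 88 (mod 93).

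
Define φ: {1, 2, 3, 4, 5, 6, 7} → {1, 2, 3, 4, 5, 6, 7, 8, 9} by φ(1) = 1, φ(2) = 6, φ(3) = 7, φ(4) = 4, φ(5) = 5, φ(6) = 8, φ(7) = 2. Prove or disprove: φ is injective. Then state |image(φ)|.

7

The values φ(1), …, φ(7) are 1, 6, 7, 4, 5, 8, 2 — all distinct.
So φ(a) = φ(b) only when a = b, and φ is injective.
The image of φ is {1, 2, 4, 5, 6, 7, 8}, which has 7 elements.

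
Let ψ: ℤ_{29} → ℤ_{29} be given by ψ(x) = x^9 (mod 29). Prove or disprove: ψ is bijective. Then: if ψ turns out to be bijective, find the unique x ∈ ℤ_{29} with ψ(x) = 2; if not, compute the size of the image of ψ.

Since 29 is prime, the nonzero elements of ℤ_{29} form a cyclic group of order 28.
As gcd(9, 28) = 1, raising to the 9th power is a bijection on this group: if x_1^9 ≡ x_2^9 then (x_1x_2^{−1})^9 = 1, and the only element of order dividing gcd(9, 28) = 1 is 1, so x_1 = x_2.
With ψ(0) = 0 this makes ψ injective on all of ℤ_{29}, hence bijective (finite equal-size domain and codomain). In particular ψ is bijective.
Since ψ is bijective, we find the preimage of 2. The inverse of x ↦ x^9 on (ℤ_{29})^× is x ↦ x^25, because 9·25 = 225 = 8·28 + 1 ≡ 1 (mod 28) and x^{28} = 1 for x ≠ 0 (Fermat). So ψ⁻¹(2) = 2^25 mod 29.
Repeated squaring mod 29: 2^1 ≡ 2, 2^2 ≡ 2² = 4, 2^4 ≡ 4² = 16, 2^8 ≡ 16² = 256 ≡ 24, 2^16 ≡ 24² = 576 ≡ 25. Since 25 = 16 + 8 + 1, 2^25 ≡ 25·24·2: 25·24 = 600 ≡ 20, then 20·2 = 40 ≡ 11. So 2^25 ≡ 11 (mod 29).
Hence ψ⁻¹(2) = 11.

11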